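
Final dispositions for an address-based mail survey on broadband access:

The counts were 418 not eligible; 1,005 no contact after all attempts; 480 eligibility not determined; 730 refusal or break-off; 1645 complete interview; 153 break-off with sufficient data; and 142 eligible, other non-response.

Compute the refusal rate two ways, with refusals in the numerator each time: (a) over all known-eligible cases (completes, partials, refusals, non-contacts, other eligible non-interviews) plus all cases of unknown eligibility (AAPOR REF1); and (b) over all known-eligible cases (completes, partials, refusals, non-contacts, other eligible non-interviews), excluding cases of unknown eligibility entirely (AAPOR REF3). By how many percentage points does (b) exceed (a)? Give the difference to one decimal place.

2.3

Numerator = 730
Denominator = 1645 + 153 + 730 + 1005 + 142 + 480 = 4155
REF1 = 730 / 4155 = 0.1757
Denominator = 1645 + 153 + 730 + 1005 + 142 = 3675
REF3 = 730 / 3675 = 0.1986
Difference = 19.86 − 17.57 = 2.29 percentage points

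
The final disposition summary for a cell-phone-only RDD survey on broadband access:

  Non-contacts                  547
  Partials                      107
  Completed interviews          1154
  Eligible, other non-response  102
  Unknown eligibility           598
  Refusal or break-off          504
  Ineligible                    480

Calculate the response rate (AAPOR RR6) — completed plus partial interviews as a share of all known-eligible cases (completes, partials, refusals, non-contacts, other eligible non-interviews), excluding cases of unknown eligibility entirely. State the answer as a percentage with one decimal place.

52.2%

Top = 1154 + 107 = 1261
Base = 1154 + 107 + 504 + 547 + 102 = 2414
RR6 = 1261 / 2414 = 0.5224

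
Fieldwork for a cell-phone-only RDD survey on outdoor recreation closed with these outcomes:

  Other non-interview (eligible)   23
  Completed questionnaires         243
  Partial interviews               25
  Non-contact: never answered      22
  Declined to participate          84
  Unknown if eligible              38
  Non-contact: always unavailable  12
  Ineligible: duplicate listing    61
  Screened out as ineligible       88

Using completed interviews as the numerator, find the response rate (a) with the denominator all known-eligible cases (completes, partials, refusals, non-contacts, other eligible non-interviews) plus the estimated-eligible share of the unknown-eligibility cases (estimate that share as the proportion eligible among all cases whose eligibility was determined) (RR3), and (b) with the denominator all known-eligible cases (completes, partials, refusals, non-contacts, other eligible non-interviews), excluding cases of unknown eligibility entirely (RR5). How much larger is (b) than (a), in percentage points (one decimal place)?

3.8

No answer / not reached = 22 + 12 = 34
Not eligible = 88 + 61 = 149
Num: 243
Eligible (known): 243 + 25 + 84 + 34 + 23 = 409
e = 409 / (409 + 149) = 409 / 558 = 0.7330
Estimated eligible among unknowns: 0.7330 × 38 = 27.85
Denominator: 409 + 27.85 = 436.85
RR3 = 243 / 436.85 = 0.5563
Denominator: 243 + 25 + 84 + 34 + 23 = 409
RR5 = 243 / 409 = 0.5941
Difference = 59.41 − 55.63 = 3.78 percentage points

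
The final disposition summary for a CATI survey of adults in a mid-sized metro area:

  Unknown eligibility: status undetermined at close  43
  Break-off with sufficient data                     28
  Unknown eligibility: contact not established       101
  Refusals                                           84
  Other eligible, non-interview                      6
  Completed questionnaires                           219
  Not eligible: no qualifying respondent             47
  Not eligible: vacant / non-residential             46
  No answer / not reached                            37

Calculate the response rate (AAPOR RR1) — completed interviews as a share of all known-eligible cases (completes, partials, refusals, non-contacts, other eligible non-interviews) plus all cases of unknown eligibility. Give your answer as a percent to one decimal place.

Eligibility not determined = 101 + 43 = 144
Ineligible = 47 + 46 = 93
Numerator → 219
Denominator → 219 + 28 + 84 + 37 + 6 + 144 = 518
RR1 = 219 / 518 = 0.4228

42.3%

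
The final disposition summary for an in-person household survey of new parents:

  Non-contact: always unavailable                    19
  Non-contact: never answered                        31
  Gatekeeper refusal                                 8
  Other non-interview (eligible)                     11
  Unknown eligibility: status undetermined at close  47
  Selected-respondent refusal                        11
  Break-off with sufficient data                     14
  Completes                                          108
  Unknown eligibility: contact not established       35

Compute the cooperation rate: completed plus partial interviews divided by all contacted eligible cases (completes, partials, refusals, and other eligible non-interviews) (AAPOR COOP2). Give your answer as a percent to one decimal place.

Declined to participate = 8 + 11 = 19
No answer / not reached = 31 + 19 = 50
Unknown eligibility = 35 + 47 = 82
Num = 108 + 14 = 122
Base = 108 + 14 + 19 + 11 = 152
COOP2 = 122 / 152 = 0.8026

80.3%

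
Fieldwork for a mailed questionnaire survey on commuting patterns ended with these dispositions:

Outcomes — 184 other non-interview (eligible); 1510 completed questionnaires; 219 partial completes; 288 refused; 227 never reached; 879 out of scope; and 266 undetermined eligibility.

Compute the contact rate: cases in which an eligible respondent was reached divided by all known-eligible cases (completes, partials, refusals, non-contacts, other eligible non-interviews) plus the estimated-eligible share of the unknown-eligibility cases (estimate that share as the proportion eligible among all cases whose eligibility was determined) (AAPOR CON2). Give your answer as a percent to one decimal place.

Top = 1510 + 219 + 288 + 184 = 2201
Determined eligible = 1510 + 219 + 288 + 227 + 184 = 2428
e = 2428 / (2428 + 879) = 2428 / 3307 = 0.7342
Estimated eligible among unknowns = 0.7342 × 266 = 195.30
Base = 2428 + 195.30 = 2623.30
CON2 = 2201 / 2623.30 = 0.8390

83.9%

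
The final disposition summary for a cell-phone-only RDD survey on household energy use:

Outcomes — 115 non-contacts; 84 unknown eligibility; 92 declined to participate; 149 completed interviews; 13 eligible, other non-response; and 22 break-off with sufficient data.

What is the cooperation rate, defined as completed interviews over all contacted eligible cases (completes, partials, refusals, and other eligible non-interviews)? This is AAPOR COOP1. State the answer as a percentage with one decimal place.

Numerator = 149
Denom = 149 + 22 + 92 + 13 = 276
COOP1 = 149 / 276 = 0.5399

54.0%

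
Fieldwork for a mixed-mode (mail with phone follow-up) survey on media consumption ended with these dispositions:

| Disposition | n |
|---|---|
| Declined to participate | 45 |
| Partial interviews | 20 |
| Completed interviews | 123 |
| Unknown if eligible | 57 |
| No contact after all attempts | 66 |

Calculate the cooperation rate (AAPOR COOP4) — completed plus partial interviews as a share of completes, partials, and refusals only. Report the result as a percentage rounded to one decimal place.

76.1%

Num → 123 + 20 = 143
Denom → 123 + 20 + 45 = 188
COOP4 = 143 / 188 = 0.7606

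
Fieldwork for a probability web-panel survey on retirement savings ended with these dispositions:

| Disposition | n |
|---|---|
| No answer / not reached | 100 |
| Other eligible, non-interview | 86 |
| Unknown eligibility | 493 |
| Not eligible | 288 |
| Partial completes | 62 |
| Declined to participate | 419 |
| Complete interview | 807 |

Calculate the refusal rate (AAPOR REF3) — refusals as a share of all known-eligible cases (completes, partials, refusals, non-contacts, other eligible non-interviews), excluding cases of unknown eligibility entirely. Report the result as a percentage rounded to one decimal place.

Num → 419
Base → 807 + 62 + 419 + 100 + 86 = 1474
REF3 = 419 / 1474 = 0.2843

28.4%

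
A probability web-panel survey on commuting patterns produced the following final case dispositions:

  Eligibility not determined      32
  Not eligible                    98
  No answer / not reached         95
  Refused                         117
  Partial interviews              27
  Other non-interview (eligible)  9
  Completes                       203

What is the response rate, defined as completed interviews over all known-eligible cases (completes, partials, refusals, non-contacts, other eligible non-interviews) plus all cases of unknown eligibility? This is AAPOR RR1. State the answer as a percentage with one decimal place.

42.0%

Num = 203
Denominator = 203 + 27 + 117 + 95 + 9 + 32 = 483
RR1 = 203 / 483 = 0.4203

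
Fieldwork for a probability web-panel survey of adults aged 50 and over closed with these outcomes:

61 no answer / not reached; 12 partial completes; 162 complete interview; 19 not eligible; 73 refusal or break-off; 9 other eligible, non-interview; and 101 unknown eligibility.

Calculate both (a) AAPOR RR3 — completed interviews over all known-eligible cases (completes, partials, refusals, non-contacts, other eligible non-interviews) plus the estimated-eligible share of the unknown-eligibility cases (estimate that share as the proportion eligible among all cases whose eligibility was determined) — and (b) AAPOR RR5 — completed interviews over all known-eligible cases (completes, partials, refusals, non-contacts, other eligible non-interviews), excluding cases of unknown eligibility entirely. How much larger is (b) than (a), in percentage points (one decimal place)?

11.8

Top → 162
Known eligible → 162 + 12 + 73 + 61 + 9 = 317
e = 317 / (317 + 19) = 317 / 336 = 0.9435
Eligible share of unknowns → 0.9435 × 101 = 95.29
Base → 317 + 95.29 = 412.29
RR3 = 162 / 412.29 = 0.3929
Base → 162 + 12 + 73 + 61 + 9 = 317
RR5 = 162 / 317 = 0.5110
Difference = 51.10 − 39.29 = 11.81 percentage points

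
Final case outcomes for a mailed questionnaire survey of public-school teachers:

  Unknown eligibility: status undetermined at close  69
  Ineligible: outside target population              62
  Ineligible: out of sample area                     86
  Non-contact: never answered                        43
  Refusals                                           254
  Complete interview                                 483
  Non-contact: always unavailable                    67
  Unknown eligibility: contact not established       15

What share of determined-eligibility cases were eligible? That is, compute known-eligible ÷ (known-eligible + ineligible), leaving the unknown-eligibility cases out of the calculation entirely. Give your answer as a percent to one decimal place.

85.1%

No contact after all attempts = 43 + 67 = 110
Eligibility not determined = 15 + 69 = 84
Screened out, ineligible = 62 + 86 = 148
Eligible (known): 483 + 254 + 110 = 847
e = 847 / (847 + 148) = 847 / 995 = 0.8513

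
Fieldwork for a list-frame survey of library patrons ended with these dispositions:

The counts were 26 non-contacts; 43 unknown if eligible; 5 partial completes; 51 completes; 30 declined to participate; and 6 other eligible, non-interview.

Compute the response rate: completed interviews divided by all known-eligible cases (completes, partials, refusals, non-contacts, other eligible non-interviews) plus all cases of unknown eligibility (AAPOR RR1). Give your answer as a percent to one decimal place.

31.7%

Num: 51
Base: 51 + 5 + 30 + 26 + 6 + 43 = 161
RR1 = 51 / 161 = 0.3168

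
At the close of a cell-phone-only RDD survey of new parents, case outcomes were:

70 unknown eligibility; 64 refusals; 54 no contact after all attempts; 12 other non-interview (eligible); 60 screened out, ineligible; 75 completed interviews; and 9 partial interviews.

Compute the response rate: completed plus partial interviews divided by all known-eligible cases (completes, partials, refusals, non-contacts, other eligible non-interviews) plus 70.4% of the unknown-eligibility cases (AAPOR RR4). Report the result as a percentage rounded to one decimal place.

31.9%

Top: 75 + 9 = 84
Eligible (known): 75 + 9 + 64 + 54 + 12 = 214
Eligible share of unknowns: 0.7040 × 70 = 49.28
Denominator: 214 + 49.28 = 263.28
RR4 = 84 / 263.28 = 0.3191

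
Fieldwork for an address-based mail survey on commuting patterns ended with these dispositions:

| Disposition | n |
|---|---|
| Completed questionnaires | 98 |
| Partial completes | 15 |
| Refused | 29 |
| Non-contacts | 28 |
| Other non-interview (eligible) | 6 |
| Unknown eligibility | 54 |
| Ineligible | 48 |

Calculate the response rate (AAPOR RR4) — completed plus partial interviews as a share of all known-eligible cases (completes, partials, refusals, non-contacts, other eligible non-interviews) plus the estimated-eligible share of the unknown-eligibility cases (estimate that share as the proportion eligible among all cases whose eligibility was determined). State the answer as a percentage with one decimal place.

Top: 98 + 15 = 113
Eligible (known): 98 + 15 + 29 + 28 + 6 = 176
e = 176 / (176 + 48) = 176 / 224 = 0.7857
Eligible share of unknowns: 0.7857 × 54 = 42.43
Base: 176 + 42.43 = 218.43
RR4 = 113 / 218.43 = 0.5173

51.7%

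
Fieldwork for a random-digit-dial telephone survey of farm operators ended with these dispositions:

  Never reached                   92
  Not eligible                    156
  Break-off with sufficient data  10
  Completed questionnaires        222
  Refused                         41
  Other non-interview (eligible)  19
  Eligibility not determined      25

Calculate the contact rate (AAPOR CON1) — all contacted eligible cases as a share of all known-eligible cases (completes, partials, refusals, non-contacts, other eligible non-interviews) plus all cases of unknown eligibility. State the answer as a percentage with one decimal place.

Top → 222 + 10 + 41 + 19 = 292
Denominator → 222 + 10 + 41 + 92 + 19 + 25 = 409
CON1 = 292 / 409 = 0.7139

71.4%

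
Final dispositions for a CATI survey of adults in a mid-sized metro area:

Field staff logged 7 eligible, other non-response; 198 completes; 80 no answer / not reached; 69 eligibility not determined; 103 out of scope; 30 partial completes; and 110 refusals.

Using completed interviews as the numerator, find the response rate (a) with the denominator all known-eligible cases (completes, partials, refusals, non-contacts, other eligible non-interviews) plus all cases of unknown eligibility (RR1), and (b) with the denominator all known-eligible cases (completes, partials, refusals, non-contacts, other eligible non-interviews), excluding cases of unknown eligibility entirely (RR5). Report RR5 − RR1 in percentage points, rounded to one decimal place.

Numerator = 198
Denom = 198 + 30 + 110 + 80 + 7 + 69 = 494
RR1 = 198 / 494 = 0.4008
Denom = 198 + 30 + 110 + 80 + 7 = 425
RR5 = 198 / 425 = 0.4659
Difference = 46.59 − 40.08 = 6.51 percentage points

6.5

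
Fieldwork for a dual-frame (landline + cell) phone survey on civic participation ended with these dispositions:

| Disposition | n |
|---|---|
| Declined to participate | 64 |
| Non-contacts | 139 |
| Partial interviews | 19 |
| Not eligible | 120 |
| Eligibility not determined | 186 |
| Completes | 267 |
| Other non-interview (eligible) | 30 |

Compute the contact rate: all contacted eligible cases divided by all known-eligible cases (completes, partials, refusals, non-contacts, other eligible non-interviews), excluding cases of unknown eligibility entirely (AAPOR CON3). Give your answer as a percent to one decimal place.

Num: 267 + 19 + 64 + 30 = 380
Denominator: 267 + 19 + 64 + 139 + 30 = 519
CON3 = 380 / 519 = 0.7322

73.2%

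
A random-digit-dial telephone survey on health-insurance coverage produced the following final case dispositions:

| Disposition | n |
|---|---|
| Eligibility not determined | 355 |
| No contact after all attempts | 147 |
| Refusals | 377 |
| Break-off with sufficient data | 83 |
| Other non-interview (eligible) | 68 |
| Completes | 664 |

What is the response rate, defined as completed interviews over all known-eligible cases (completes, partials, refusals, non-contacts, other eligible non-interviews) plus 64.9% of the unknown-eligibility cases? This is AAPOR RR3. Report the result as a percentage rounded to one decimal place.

Num = 664
Known eligible = 664 + 83 + 377 + 147 + 68 = 1339
e × U = 0.6490 × 355 = 230.40
Denom = 1339 + 230.40 = 1569.40
RR3 = 664 / 1569.40 = 0.4231

42.3%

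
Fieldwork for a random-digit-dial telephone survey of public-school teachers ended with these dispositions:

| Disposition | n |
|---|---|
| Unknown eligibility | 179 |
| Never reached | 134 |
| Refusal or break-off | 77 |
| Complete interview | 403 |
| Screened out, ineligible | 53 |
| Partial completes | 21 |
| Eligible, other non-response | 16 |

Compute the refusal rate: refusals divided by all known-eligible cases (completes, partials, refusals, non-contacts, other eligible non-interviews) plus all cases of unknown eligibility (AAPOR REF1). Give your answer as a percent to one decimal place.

9.3%

Top = 77
Base = 403 + 21 + 77 + 134 + 16 + 179 = 830
REF1 = 77 / 830 = 0.0928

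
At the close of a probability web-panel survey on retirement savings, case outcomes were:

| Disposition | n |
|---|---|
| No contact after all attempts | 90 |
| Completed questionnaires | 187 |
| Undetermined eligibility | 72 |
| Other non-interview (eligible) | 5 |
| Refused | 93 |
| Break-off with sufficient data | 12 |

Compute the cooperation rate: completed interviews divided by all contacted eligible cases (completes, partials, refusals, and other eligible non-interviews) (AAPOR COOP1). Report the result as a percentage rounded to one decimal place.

Numerator = 187
Base = 187 + 12 + 93 + 5 = 297
COOP1 = 187 / 297 = 0.6296

63.0%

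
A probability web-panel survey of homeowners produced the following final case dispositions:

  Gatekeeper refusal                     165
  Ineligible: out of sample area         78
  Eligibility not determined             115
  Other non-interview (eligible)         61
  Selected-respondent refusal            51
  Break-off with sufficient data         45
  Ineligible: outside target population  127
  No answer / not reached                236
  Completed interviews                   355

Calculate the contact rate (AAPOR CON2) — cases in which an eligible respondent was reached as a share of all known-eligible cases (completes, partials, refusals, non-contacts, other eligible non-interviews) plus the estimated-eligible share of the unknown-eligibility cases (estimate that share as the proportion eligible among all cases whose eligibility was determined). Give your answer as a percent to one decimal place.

67.2%

Refusal or break-off = 165 + 51 = 216
Ineligible = 127 + 78 = 205
Top = 355 + 45 + 216 + 61 = 677
Eligible (known) = 355 + 45 + 216 + 236 + 61 = 913
e = 913 / (913 + 205) = 913 / 1118 = 0.8166
Estimated eligible among unknowns = 0.8166 × 115 = 93.91
Denom = 913 + 93.91 = 1006.91
CON2 = 677 / 1006.91 = 0.6724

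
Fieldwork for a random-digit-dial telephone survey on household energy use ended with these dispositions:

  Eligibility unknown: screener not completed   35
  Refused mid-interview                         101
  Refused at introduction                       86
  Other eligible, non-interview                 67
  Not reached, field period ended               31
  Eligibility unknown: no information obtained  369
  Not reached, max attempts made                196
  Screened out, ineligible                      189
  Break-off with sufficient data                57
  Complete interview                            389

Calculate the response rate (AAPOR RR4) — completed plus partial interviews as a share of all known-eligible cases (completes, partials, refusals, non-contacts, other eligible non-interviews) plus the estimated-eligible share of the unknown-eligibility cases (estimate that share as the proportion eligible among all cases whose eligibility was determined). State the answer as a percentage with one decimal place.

Declined to participate = 86 + 101 = 187
Non-contacts = 31 + 196 = 227
Unknown if eligible = 35 + 369 = 404
Top: 389 + 57 = 446
Known eligible: 389 + 57 + 187 + 227 + 67 = 927
e = 927 / (927 + 189) = 927 / 1116 = 0.8306
e × U: 0.8306 × 404 = 335.56
Denom: 927 + 335.56 = 1262.56
RR4 = 446 / 1262.56 = 0.3533

35.3%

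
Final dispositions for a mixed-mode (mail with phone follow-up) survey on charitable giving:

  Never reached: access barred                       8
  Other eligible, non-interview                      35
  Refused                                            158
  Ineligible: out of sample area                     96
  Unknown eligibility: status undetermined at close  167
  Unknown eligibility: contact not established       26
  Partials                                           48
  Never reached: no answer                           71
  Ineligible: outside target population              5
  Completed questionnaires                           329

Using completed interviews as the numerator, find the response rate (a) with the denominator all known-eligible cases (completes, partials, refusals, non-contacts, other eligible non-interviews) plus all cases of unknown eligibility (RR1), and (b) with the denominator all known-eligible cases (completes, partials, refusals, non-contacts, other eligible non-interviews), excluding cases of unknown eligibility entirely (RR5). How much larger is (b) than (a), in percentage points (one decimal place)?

11.6

Never reached = 71 + 8 = 79
Unknown eligibility = 26 + 167 = 193
Not eligible = 5 + 96 = 101
Numerator → 329
Base → 329 + 48 + 158 + 79 + 35 + 193 = 842
RR1 = 329 / 842 = 0.3907
Base → 329 + 48 + 158 + 79 + 35 = 649
RR5 = 329 / 649 = 0.5069
Difference = 50.69 − 39.07 = 11.62 percentage points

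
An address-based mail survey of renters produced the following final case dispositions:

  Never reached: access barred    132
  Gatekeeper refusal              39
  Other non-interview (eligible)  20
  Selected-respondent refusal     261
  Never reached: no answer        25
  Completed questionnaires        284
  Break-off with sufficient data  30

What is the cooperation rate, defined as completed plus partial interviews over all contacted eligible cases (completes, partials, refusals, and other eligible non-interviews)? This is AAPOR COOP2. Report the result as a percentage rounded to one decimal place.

49.5%

Refused = 39 + 261 = 300
No contact after all attempts = 25 + 132 = 157
Top: 284 + 30 = 314
Denominator: 284 + 30 + 300 + 20 = 634
COOP2 = 314 / 634 = 0.4953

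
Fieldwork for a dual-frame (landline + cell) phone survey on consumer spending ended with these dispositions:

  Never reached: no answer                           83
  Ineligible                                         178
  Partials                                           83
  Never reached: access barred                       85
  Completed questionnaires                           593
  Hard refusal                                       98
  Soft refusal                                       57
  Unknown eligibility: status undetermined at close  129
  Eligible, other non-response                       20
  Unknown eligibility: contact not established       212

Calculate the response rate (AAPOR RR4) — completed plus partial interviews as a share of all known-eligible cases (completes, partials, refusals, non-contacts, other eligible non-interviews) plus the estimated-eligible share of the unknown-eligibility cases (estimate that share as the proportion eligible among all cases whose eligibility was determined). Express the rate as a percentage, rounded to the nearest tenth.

51.6%

Refusal or break-off = 98 + 57 = 155
No contact after all attempts = 83 + 85 = 168
Undetermined eligibility = 212 + 129 = 341
Numerator → 593 + 83 = 676
Known eligible → 593 + 83 + 155 + 168 + 20 = 1019
e = 1019 / (1019 + 178) = 1019 / 1197 = 0.8513
Eligible share of unknowns → 0.8513 × 341 = 290.29
Denominator → 1019 + 290.29 = 1309.29
RR4 = 676 / 1309.29 = 0.5163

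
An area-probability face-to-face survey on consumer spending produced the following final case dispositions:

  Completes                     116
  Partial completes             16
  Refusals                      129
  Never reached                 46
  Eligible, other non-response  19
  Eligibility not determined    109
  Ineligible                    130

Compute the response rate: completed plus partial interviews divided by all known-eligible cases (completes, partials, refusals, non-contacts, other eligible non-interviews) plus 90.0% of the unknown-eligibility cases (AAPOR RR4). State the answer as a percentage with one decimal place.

Num = 116 + 16 = 132
Known eligible = 116 + 16 + 129 + 46 + 19 = 326
Eligible share of unknowns = 0.9000 × 109 = 98.10
Denominator = 326 + 98.10 = 424.10
RR4 = 132 / 424.10 = 0.3112

31.1%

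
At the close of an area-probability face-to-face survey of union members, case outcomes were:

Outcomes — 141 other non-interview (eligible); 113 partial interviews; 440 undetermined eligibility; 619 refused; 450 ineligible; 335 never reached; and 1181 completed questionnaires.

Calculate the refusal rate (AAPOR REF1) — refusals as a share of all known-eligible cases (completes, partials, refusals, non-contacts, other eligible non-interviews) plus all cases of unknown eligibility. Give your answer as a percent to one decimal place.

Top: 619
Base: 1181 + 113 + 619 + 335 + 141 + 440 = 2829
REF1 = 619 / 2829 = 0.2188

21.9%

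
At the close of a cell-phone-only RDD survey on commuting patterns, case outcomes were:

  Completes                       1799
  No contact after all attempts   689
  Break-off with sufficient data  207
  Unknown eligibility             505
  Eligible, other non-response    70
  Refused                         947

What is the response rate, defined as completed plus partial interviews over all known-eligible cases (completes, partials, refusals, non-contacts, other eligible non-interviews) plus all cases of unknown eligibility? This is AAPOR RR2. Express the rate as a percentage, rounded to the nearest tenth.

Num → 1799 + 207 = 2006
Base → 1799 + 207 + 947 + 689 + 70 + 505 = 4217
RR2 = 2006 / 4217 = 0.4757

47.6%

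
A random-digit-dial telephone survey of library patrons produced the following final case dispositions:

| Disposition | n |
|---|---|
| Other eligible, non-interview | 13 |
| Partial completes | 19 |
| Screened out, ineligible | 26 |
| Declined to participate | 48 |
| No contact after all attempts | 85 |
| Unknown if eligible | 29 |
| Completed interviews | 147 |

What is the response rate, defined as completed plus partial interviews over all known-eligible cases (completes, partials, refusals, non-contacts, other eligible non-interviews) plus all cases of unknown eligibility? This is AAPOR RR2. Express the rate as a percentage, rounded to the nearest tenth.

Top: 147 + 19 = 166
Denominator: 147 + 19 + 48 + 85 + 13 + 29 = 341
RR2 = 166 / 341 = 0.4868

48.7%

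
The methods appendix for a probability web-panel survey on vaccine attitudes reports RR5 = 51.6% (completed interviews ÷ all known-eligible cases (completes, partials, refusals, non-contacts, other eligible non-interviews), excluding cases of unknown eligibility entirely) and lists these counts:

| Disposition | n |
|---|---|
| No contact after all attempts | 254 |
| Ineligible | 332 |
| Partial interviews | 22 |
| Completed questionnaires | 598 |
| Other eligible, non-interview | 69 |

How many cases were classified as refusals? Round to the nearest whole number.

RR5 = 598 / D = 0.516
D = 598 / 0.516 = 1158.9
Remaining denominator categories sum to 943
refusals = 1158.9 − 943 ≈ 216

216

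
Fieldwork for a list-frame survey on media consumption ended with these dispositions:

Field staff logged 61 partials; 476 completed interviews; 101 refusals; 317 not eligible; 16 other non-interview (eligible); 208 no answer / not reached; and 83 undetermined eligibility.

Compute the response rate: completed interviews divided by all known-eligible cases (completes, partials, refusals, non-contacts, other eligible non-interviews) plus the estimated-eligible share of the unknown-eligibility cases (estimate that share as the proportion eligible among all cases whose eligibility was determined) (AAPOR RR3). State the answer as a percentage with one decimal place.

51.6%

Top: 476
Eligible (known): 476 + 61 + 101 + 208 + 16 = 862
e = 862 / (862 + 317) = 862 / 1179 = 0.7311
Estimated eligible among unknowns: 0.7311 × 83 = 60.68
Denominator: 862 + 60.68 = 922.68
RR3 = 476 / 922.68 = 0.5159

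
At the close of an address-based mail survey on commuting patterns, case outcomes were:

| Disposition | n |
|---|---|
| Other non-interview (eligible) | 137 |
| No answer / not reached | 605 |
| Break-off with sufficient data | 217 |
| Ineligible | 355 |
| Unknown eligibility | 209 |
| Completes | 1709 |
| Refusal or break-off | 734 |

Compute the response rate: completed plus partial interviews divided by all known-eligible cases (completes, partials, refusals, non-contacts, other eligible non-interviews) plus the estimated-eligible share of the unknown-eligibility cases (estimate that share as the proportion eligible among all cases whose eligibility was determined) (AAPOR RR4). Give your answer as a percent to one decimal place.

Numerator → 1709 + 217 = 1926
Determined eligible → 1709 + 217 + 734 + 605 + 137 = 3402
e = 3402 / (3402 + 355) = 3402 / 3757 = 0.9055
e × U → 0.9055 × 209 = 189.25
Denom → 3402 + 189.25 = 3591.25
RR4 = 1926 / 3591.25 = 0.5363

53.6%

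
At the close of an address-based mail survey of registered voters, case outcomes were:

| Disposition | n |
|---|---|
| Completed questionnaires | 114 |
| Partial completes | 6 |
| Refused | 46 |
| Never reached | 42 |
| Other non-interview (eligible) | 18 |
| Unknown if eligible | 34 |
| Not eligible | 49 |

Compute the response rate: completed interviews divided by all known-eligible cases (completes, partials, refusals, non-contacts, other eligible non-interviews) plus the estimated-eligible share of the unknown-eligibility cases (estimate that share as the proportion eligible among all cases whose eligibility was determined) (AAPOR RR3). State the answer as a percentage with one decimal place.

Top → 114
Known eligible → 114 + 6 + 46 + 42 + 18 = 226
e = 226 / (226 + 49) = 226 / 275 = 0.8218
Estimated eligible among unknowns → 0.8218 × 34 = 27.94
Denominator → 226 + 27.94 = 253.94
RR3 = 114 / 253.94 = 0.4489

44.9%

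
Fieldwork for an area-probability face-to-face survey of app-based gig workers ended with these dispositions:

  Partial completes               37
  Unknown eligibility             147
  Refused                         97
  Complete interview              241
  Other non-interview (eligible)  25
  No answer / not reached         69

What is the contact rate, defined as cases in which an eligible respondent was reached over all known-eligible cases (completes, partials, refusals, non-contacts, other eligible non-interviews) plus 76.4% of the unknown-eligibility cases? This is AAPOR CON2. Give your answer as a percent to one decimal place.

Top → 241 + 37 + 97 + 25 = 400
Known eligible → 241 + 37 + 97 + 69 + 25 = 469
Estimated eligible among unknowns → 0.7640 × 147 = 112.31
Base → 469 + 112.31 = 581.31
CON2 = 400 / 581.31 = 0.6881

68.8%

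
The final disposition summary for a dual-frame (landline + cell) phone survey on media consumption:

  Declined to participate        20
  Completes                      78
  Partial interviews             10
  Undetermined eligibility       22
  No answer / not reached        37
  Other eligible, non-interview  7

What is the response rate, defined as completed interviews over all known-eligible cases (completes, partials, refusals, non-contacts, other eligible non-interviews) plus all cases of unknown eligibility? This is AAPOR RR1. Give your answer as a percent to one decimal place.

Numerator: 78
Base: 78 + 10 + 20 + 37 + 7 + 22 = 174
RR1 = 78 / 174 = 0.4483

44.8%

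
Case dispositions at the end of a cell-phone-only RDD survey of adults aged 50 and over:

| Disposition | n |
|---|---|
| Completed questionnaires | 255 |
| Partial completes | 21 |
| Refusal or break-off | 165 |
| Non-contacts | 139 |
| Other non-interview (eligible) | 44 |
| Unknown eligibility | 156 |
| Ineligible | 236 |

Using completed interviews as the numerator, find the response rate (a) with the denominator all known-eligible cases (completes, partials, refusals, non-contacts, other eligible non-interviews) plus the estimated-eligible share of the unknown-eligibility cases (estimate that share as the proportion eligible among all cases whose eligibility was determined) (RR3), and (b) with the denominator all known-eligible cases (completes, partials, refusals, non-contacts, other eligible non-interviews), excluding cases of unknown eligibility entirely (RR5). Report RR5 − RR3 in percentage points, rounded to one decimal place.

6.3

Num → 255
Known eligible → 255 + 21 + 165 + 139 + 44 = 624
e = 624 / (624 + 236) = 624 / 860 = 0.7256
Eligible share of unknowns → 0.7256 × 156 = 113.19
Denominator → 624 + 113.19 = 737.19
RR3 = 255 / 737.19 = 0.3459
Denominator → 255 + 21 + 165 + 139 + 44 = 624
RR5 = 255 / 624 = 0.4087
Difference = 40.87 − 34.59 = 6.28 percentage points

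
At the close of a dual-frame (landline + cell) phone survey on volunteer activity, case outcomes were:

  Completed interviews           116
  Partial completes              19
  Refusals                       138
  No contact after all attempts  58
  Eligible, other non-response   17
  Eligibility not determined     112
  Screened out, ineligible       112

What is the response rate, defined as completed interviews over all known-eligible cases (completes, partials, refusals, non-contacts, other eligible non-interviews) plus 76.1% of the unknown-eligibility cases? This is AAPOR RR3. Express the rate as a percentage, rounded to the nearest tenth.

26.8%

Numerator: 116
Known eligible: 116 + 19 + 138 + 58 + 17 = 348
Estimated eligible among unknowns: 0.7610 × 112 = 85.23
Denominator: 348 + 85.23 = 433.23
RR3 = 116 / 433.23 = 0.2678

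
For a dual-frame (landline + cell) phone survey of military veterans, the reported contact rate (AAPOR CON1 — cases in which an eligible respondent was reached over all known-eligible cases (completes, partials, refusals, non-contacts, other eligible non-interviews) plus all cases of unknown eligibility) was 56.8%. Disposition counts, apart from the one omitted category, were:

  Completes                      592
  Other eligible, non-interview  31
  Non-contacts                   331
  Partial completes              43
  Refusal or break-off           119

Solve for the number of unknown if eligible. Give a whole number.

266

Num = 592 + 43 + 119 + 31 = 785
CON1 = 785 / D = 0.568
D = 785 / 0.568 = 1382.0
Remaining denominator categories sum to 1116
unknown if eligible = 1382.0 − 1116 ≈ 266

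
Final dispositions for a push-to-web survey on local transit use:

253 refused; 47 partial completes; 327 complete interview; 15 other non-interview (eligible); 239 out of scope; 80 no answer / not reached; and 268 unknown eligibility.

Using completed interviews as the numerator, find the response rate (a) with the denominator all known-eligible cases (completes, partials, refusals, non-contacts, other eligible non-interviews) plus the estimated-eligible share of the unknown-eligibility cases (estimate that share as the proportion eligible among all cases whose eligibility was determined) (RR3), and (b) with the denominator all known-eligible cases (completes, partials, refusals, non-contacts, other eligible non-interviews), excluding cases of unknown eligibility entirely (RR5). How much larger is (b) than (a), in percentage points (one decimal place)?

9.9

Numerator → 327
Eligible (known) → 327 + 47 + 253 + 80 + 15 = 722
e = 722 / (722 + 239) = 722 / 961 = 0.7513
Eligible share of unknowns → 0.7513 × 268 = 201.35
Denom → 722 + 201.35 = 923.35
RR3 = 327 / 923.35 = 0.3541
Denom → 327 + 47 + 253 + 80 + 15 = 722
RR5 = 327 / 722 = 0.4529
Difference = 45.29 − 35.41 = 9.88 percentage points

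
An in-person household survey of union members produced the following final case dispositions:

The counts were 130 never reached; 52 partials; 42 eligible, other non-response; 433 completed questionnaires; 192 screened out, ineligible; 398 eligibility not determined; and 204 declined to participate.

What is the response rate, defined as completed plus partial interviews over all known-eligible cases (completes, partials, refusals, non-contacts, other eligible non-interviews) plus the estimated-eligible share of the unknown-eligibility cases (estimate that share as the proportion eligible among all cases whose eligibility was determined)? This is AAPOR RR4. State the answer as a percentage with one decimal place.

Num = 433 + 52 = 485
Eligible (known) = 433 + 52 + 204 + 130 + 42 = 861
e = 861 / (861 + 192) = 861 / 1053 = 0.8177
Eligible share of unknowns = 0.8177 × 398 = 325.44
Denominator = 861 + 325.44 = 1186.44
RR4 = 485 / 1186.44 = 0.4088

40.9%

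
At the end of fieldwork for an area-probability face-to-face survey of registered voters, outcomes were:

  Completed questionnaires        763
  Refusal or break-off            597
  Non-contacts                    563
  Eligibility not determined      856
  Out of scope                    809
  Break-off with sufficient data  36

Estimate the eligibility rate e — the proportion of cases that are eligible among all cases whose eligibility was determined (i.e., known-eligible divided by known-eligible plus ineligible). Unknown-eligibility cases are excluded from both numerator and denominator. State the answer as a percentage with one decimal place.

Eligible (known): 763 + 36 + 597 + 563 = 1959
e = 1959 / (1959 + 809) = 1959 / 2768 = 0.7077

70.8%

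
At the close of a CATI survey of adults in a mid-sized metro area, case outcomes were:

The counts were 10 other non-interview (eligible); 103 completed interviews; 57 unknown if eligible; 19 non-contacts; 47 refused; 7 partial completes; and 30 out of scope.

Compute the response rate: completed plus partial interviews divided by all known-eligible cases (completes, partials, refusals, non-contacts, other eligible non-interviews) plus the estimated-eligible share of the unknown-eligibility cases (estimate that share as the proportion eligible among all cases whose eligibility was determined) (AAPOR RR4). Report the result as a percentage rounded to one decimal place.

Top = 103 + 7 = 110
Known eligible = 103 + 7 + 47 + 19 + 10 = 186
e = 186 / (186 + 30) = 186 / 216 = 0.8611
Estimated eligible among unknowns = 0.8611 × 57 = 49.08
Denominator = 186 + 49.08 = 235.08
RR4 = 110 / 235.08 = 0.4679

46.8%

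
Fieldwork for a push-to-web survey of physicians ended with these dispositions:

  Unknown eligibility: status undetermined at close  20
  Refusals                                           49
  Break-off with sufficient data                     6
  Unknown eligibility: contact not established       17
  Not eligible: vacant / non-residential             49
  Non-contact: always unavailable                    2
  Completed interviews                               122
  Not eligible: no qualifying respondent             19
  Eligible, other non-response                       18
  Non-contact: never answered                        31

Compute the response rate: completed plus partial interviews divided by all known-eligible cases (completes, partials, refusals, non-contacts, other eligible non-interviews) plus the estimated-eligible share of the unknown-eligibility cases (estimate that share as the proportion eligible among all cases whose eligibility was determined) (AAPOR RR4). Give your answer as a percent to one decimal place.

Non-contacts = 31 + 2 = 33
Unknown if eligible = 17 + 20 = 37
Ineligible = 19 + 49 = 68
Top → 122 + 6 = 128
Eligible (known) → 122 + 6 + 49 + 33 + 18 = 228
e = 228 / (228 + 68) = 228 / 296 = 0.7703
Estimated eligible among unknowns → 0.7703 × 37 = 28.50
Denom → 228 + 28.50 = 256.50
RR4 = 128 / 256.50 = 0.4990

49.9%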